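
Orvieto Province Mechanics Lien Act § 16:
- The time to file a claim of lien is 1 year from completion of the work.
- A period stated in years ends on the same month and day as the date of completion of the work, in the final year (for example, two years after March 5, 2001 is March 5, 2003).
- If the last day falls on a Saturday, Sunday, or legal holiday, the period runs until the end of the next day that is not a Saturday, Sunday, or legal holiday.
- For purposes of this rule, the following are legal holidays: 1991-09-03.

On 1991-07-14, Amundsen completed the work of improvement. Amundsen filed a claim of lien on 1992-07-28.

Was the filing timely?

1 year after 1991-07-14 is July 14, 1992.
July 14, 1992 is a Tuesday and not a legal holiday, so no extension applies.
The deadline is July 14, 1992; the filing on July 28, 1992 is after that date.

No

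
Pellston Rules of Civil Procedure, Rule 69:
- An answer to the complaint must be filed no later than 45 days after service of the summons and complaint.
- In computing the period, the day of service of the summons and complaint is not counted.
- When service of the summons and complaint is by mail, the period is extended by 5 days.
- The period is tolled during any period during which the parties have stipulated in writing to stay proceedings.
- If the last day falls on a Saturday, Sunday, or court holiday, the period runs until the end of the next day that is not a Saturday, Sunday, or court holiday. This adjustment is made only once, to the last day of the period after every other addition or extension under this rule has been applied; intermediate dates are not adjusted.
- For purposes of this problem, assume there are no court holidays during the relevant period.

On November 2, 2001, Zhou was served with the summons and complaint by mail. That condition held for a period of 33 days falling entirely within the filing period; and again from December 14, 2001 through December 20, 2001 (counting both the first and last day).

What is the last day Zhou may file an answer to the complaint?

45 days after November 2, 2001 is December 17, 2001.
Service was by mail, adding 5 days: December 17, 2001 + 5 days = December 22, 2001.
Tolling adds 33 days: December 22, 2001 + 33 days = January 24, 2002.
From December 14, 2001 through December 20, 2001 inclusive is 7 days; tolling adds 7 days: January 24, 2002 + 7 days = January 31, 2002.
January 31, 2002 is a Thursday and not a court holiday, so no extension applies.

January 31, 2002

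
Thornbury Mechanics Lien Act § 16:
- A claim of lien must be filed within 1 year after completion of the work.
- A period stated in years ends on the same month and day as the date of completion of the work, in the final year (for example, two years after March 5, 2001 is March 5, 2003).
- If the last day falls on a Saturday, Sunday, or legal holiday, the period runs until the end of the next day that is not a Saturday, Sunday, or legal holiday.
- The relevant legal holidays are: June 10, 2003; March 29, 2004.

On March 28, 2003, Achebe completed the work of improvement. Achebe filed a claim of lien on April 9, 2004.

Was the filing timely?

1 year after March 28, 2003 is March 28, 2004.
March 28, 2004 is Sunday; March 29, 2004 is a listed holiday. The next qualifying day is March 30, 2004.
The deadline is March 30, 2004; the filing on April 9, 2004 is after that date.

No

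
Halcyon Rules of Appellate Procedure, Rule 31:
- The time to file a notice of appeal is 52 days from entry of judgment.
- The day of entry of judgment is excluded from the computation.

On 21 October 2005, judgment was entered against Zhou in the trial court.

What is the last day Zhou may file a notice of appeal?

December 12, 2005

52 days after 21 October 2005 is December 12, 2005.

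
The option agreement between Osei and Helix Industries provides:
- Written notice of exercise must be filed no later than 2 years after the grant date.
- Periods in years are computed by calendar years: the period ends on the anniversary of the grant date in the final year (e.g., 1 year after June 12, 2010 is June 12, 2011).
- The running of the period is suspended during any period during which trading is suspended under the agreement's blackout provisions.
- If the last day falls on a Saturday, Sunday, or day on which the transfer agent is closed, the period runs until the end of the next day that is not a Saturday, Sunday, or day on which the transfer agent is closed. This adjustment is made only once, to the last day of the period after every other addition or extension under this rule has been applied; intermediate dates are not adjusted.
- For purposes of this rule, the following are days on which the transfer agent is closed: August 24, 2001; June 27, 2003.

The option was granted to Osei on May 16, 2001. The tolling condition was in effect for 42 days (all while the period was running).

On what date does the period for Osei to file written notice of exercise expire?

June 30, 2003

2 years after May 16, 2001 is May 16, 2003.
Tolling adds 42 days: May 16, 2003 + 42 days = June 27, 2003.
June 27, 2003 is a listed holiday; June 28, 2003 is Saturday; June 29, 2003 is Sunday. The next qualifying day is June 30, 2003.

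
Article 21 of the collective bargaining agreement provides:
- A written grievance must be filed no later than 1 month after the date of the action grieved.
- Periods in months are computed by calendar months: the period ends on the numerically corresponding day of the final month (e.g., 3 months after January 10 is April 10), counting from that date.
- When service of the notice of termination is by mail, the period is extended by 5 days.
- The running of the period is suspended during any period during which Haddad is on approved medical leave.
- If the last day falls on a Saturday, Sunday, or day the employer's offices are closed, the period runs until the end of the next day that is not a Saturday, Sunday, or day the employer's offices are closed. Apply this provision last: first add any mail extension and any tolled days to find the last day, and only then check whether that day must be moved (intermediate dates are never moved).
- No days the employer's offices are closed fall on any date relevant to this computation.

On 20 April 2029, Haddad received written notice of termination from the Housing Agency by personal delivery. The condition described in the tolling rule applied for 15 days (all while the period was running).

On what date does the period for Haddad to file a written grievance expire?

June 4, 2029

1 month after 20 April 2029 is May 20, 2029.
Service was not by mail, so no mail extension applies.
Tolling adds 15 days: May 20, 2029 + 15 days = June 4, 2029.
June 4, 2029 is a Monday and not a day the employer's offices are closed, so no extension applies.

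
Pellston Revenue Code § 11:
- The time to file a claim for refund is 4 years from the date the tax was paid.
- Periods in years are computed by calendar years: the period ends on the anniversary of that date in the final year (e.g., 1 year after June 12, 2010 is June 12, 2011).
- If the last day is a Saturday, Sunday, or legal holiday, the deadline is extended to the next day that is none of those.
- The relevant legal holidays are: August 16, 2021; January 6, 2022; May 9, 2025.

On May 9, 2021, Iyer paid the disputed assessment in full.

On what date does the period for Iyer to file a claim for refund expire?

4 years after May 9, 2021 is May 9, 2025.
May 9, 2025 is a listed holiday; May 10, 2025 is Saturday; May 11, 2025 is Sunday. The next qualifying day is May 12, 2025.

May 12, 2025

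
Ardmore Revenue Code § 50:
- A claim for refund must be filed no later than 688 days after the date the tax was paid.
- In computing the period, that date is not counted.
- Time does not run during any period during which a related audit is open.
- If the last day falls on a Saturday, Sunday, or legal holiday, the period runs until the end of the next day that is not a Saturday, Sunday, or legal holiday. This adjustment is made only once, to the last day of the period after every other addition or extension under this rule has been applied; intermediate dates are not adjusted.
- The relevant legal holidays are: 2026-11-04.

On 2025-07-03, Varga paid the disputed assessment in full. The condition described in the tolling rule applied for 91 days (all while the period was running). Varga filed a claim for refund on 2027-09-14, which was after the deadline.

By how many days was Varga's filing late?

22 days

688 days after 2025-07-03 is May 22, 2027.
Tolling adds 91 days: May 22, 2027 + 91 days = August 21, 2027.
August 21, 2027 is Saturday; August 22, 2027 is Sunday. The next qualifying day is August 23, 2027.
The deadline is August 23, 2027; from August 23, 2027 to September 14, 2027 is 22 days.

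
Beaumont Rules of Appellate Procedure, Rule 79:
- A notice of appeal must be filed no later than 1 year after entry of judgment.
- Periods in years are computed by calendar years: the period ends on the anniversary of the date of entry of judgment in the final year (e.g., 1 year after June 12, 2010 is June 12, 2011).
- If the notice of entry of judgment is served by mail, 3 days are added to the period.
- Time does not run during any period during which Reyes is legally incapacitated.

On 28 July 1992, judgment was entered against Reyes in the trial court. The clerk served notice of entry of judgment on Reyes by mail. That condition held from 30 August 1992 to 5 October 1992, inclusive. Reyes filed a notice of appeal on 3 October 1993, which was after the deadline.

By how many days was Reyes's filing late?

27 days

1 year after 28 July 1992 is July 28, 1993.
Service was by mail, adding 3 days: July 28, 1993 + 3 days = July 31, 1993.
From August 30, 1992 through October 5, 1992 inclusive is 37 days; tolling adds 37 days: July 31, 1993 + 37 days = September 6, 1993.
The deadline is September 6, 1993; from September 6, 1993 to October 3, 1993 is 27 days.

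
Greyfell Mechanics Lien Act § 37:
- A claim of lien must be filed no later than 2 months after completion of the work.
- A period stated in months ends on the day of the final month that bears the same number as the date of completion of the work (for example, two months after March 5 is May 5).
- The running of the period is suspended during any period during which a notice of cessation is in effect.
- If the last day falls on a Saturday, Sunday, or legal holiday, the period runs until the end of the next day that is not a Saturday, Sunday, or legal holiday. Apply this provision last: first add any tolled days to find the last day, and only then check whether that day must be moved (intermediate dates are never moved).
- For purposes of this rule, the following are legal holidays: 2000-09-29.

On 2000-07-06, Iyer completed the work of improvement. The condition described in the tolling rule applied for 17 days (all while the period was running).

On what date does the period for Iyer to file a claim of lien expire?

September 25, 2000

2 months after 2000-07-06 is September 6, 2000.
Tolling adds 17 days: September 6, 2000 + 17 days = September 23, 2000.
September 23, 2000 is Saturday; September 24, 2000 is Sunday. The next qualifying day is September 25, 2000.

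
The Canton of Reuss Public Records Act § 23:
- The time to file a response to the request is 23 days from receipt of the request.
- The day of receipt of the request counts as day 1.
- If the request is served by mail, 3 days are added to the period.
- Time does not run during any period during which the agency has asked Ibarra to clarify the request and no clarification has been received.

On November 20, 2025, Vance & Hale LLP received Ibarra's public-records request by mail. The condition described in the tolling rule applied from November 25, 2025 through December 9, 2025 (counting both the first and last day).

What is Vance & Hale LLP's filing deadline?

December 30, 2025

Counting November 20, 2025 as day 1, day 23 is December 12, 2025.
Service was by mail, adding 3 days: December 12, 2025 + 3 days = December 15, 2025.
From November 25, 2025 through December 9, 2025 inclusive is 15 days; tolling adds 15 days: December 15, 2025 + 15 days = December 30, 2025.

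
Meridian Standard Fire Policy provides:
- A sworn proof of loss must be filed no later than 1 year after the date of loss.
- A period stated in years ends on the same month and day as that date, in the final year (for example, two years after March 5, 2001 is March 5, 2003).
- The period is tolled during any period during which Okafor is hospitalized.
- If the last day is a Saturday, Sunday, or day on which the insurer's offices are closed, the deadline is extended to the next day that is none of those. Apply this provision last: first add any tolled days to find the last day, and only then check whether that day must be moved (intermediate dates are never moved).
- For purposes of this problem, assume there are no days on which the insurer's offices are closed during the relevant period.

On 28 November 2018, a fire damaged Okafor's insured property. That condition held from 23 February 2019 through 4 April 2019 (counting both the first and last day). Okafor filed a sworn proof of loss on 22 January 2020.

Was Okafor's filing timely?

No

1 year after 28 November 2018 is November 28, 2019.
From February 23, 2019 through April 4, 2019 inclusive is 41 days; tolling adds 41 days: November 28, 2019 + 41 days = January 8, 2020.
January 8, 2020 is a Wednesday and not a day on which the insurer's offices are closed, so no extension applies.
The deadline is January 8, 2020; the filing on January 22, 2020 is after that date.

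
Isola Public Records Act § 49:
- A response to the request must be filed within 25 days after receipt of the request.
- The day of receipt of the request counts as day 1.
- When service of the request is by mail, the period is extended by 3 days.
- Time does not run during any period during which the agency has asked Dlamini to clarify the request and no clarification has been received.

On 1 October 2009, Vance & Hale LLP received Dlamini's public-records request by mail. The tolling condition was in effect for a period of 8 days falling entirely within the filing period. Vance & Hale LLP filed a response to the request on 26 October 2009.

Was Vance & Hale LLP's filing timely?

Yes

Counting 1 October 2009 as day 1, day 25 is October 25, 2009.
Service was by mail, adding 3 days: October 25, 2009 + 3 days = October 28, 2009.
Tolling adds 8 days: October 28, 2009 + 8 days = November 5, 2009.
The deadline is November 5, 2009; the filing on October 26, 2009 is on or before that date.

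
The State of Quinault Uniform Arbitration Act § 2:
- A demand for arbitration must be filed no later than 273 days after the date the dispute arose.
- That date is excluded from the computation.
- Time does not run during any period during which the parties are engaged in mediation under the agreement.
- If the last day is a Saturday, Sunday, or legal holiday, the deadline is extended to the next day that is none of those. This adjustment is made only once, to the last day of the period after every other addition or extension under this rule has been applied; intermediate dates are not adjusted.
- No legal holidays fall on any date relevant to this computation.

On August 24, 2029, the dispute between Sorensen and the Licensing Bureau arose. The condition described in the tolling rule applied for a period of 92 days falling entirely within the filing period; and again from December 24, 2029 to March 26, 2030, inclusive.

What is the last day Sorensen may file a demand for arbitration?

273 days after August 24, 2029 is May 24, 2030.
Tolling adds 92 days: May 24, 2030 + 92 days = August 24, 2030.
From December 24, 2029 through March 26, 2030 inclusive is 93 days; tolling adds 93 days: August 24, 2030 + 93 days = November 25, 2030.
November 25, 2030 is a Monday and not a legal holiday, so no extension applies.

November 25, 2030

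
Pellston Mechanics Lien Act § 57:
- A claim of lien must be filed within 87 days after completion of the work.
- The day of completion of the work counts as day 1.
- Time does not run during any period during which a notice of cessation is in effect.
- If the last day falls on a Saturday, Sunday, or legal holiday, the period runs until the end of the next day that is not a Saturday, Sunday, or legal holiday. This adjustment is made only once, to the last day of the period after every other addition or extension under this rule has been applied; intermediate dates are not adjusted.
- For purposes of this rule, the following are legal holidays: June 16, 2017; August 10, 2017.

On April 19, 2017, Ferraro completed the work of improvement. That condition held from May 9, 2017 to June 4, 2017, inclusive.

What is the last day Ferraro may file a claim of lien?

Counting April 19, 2017 as day 1, day 87 is July 14, 2017.
From May 9, 2017 through June 4, 2017 inclusive is 27 days; tolling adds 27 days: July 14, 2017 + 27 days = August 10, 2017.
August 10, 2017 is a listed holiday. The next qualifying day is August 11, 2017.

August 11, 2017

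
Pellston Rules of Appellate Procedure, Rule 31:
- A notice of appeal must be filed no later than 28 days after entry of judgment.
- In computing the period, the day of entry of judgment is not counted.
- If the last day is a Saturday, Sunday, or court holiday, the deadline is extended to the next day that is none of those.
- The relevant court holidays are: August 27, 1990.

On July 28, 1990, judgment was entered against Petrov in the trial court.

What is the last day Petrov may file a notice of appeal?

August 28, 1990

28 days after July 28, 1990 is August 25, 1990.
August 25, 1990 is Saturday; August 26, 1990 is Sunday; August 27, 1990 is a listed holiday. The next qualifying day is August 28, 1990.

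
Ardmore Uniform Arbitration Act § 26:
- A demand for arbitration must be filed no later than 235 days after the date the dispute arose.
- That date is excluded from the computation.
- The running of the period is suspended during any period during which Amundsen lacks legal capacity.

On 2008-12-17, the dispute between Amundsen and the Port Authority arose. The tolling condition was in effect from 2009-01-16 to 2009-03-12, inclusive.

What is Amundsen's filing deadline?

235 days after 2008-12-17 is August 9, 2009.
From January 16, 2009 through March 12, 2009 inclusive is 56 days; tolling adds 56 days: August 9, 2009 + 56 days = October 4, 2009.

October 4, 2009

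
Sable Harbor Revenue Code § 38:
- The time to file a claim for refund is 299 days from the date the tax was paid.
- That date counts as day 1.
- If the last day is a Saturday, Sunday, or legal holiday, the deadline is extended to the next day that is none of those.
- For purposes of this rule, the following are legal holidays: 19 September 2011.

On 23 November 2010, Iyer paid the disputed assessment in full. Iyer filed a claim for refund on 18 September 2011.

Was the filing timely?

Yes

Counting 23 November 2010 as day 1, day 299 is September 17, 2011.
September 17, 2011 is Saturday; September 18, 2011 is Sunday; September 19, 2011 is a listed holiday. The next qualifying day is September 20, 2011.
The deadline is September 20, 2011; the filing on September 18, 2011 is on or before that date.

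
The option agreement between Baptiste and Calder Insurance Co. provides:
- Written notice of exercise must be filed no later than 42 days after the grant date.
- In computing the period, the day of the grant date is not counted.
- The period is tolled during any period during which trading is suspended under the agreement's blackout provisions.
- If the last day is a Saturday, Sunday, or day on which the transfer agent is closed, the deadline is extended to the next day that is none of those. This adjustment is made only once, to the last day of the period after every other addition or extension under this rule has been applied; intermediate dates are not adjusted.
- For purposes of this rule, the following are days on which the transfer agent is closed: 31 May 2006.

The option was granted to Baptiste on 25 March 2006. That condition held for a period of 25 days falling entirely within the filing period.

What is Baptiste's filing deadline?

42 days after 25 March 2006 is May 6, 2006.
Tolling adds 25 days: May 6, 2006 + 25 days = May 31, 2006.
May 31, 2006 is a listed holiday. The next qualifying day is June 1, 2006.

June 1, 2006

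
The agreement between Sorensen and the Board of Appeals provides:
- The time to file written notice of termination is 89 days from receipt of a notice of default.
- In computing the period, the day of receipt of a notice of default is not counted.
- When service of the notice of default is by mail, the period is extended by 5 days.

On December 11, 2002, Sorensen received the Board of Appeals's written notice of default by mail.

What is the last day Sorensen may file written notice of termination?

March 15, 2003

89 days after December 11, 2002 is March 10, 2003.
Service was by mail, adding 5 days: March 10, 2003 + 5 days = March 15, 2003.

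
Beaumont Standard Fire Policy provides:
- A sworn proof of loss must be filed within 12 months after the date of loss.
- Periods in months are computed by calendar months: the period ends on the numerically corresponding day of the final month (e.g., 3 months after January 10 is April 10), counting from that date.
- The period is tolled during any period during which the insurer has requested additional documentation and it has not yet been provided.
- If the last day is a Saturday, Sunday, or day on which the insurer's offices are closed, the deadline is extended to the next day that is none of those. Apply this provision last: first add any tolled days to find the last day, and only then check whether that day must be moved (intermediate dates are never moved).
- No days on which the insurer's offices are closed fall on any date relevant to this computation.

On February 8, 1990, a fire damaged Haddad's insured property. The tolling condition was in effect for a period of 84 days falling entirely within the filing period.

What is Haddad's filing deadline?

12 months after February 8, 1990 is February 8, 1991.
Tolling adds 84 days: February 8, 1991 + 84 days = May 3, 1991.
May 3, 1991 is a Friday and not a day on which the insurer's offices are closed, so no extension applies.

May 3, 1991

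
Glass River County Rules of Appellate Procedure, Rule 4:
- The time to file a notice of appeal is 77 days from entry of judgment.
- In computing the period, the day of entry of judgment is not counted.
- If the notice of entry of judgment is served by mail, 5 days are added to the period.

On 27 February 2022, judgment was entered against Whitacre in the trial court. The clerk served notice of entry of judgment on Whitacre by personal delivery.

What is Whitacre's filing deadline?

May 15, 2022

77 days after 27 February 2022 is May 15, 2022.
Service was not by mail, so no mail extension applies.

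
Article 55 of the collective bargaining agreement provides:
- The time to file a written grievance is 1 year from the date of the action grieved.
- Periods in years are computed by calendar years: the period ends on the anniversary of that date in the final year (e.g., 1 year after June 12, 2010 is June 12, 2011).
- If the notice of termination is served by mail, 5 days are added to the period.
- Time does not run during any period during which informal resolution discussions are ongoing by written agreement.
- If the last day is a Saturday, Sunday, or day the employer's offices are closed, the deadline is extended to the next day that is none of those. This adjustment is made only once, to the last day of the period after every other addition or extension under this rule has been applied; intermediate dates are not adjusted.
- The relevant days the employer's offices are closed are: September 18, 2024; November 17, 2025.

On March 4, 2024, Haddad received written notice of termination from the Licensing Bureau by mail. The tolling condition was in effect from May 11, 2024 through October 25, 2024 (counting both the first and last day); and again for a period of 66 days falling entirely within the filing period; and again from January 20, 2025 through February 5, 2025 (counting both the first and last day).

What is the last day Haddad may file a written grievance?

November 18, 2025

1 year after March 4, 2024 is March 4, 2025.
Service was by mail, adding 5 days: March 4, 2025 + 5 days = March 9, 2025.
From May 11, 2024 through October 25, 2024 inclusive is 168 days; tolling adds 168 days: March 9, 2025 + 168 days = August 24, 2025.
Tolling adds 66 days: August 24, 2025 + 66 days = October 29, 2025.
From January 20, 2025 through February 5, 2025 inclusive is 17 days; tolling adds 17 days: October 29, 2025 + 17 days = November 15, 2025.
November 15, 2025 is Saturday; November 16, 2025 is Sunday; November 17, 2025 is a listed holiday. The next qualifying day is November 18, 2025.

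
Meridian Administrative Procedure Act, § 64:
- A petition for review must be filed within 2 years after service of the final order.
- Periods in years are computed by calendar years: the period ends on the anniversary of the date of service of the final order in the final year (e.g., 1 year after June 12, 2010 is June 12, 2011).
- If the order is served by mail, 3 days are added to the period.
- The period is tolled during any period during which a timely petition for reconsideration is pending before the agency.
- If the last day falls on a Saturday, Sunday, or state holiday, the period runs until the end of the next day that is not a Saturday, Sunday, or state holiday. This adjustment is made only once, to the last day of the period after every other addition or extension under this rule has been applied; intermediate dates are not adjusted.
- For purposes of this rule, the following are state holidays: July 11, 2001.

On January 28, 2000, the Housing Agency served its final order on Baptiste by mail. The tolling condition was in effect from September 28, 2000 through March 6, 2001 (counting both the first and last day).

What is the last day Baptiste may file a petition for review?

2 years after January 28, 2000 is January 28, 2002.
Service was by mail, adding 3 days: January 28, 2002 + 3 days = January 31, 2002.
From September 28, 2000 through March 6, 2001 inclusive is 160 days; tolling adds 160 days: January 31, 2002 + 160 days = July 10, 2002.
July 10, 2002 is a Wednesday and not a state holiday, so no extension applies.

July 10, 2002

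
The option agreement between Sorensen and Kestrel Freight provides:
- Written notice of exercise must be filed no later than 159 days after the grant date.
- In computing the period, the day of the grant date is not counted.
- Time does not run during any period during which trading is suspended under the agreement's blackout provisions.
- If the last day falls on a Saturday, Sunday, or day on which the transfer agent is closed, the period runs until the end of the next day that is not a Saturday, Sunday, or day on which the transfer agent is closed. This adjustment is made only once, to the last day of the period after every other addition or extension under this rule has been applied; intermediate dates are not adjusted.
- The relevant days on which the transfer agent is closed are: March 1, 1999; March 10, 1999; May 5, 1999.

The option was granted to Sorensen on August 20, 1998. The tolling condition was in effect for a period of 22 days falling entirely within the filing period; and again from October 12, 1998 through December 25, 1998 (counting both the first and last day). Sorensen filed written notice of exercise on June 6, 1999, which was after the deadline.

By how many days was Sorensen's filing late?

34 days

159 days after August 20, 1998 is January 26, 1999.
Tolling adds 22 days: January 26, 1999 + 22 days = February 17, 1999.
From October 12, 1998 through December 25, 1998 inclusive is 75 days; tolling adds 75 days: February 17, 1999 + 75 days = May 3, 1999.
May 3, 1999 is a Monday and not a day on which the transfer agent is closed, so no extension applies.
The deadline is May 3, 1999; from May 3, 1999 to June 6, 1999 is 34 days.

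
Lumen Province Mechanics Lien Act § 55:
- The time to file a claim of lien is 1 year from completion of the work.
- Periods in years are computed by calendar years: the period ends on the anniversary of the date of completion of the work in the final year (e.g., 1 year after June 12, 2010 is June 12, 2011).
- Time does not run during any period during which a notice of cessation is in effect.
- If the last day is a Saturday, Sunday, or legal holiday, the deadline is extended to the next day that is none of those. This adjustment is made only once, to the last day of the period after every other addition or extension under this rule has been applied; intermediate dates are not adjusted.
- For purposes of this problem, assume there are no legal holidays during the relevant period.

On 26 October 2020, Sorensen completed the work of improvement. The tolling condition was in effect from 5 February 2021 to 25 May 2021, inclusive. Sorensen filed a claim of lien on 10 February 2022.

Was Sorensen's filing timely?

1 year after 26 October 2020 is October 26, 2021.
From February 5, 2021 through May 25, 2021 inclusive is 110 days; tolling adds 110 days: October 26, 2021 + 110 days = February 13, 2022.
February 13, 2022 is Sunday. The next qualifying day is February 14, 2022.
The deadline is February 14, 2022; the filing on February 10, 2022 is on or before that date.

Yes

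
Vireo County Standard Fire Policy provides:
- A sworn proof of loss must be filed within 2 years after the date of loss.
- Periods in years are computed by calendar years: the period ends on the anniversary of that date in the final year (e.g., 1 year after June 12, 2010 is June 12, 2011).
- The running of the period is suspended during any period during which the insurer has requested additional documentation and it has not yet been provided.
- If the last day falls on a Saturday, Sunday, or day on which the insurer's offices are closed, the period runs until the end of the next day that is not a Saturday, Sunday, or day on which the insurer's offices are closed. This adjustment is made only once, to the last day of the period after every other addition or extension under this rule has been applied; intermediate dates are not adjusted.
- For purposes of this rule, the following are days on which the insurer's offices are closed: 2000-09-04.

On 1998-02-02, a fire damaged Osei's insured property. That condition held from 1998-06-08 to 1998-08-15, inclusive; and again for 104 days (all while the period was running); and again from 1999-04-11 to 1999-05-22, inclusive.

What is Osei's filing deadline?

September 5, 2000

2 years after 1998-02-02 is February 2, 2000.
From June 8, 1998 through August 15, 1998 inclusive is 69 days; tolling adds 69 days: February 2, 2000 + 69 days = April 11, 2000.
Tolling adds 104 days: April 11, 2000 + 104 days = July 24, 2000.
From April 11, 1999 through May 22, 1999 inclusive is 42 days; tolling adds 42 days: July 24, 2000 + 42 days = September 4, 2000.
September 4, 2000 is a listed holiday. The next qualifying day is September 5, 2000.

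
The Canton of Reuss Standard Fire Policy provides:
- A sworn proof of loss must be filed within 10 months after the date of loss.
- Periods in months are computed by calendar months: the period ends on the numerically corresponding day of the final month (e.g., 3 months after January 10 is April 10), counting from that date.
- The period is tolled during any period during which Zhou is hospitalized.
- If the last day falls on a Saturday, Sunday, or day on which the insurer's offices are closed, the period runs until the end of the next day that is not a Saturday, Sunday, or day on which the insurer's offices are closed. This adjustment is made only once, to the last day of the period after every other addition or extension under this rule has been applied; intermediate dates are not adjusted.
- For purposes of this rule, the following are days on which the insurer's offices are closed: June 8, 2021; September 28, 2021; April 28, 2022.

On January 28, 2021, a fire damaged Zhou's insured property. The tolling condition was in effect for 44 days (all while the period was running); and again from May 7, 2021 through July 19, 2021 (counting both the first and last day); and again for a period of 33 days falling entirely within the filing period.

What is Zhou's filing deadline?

April 29, 2022

10 months after January 28, 2021 is November 28, 2021.
Tolling adds 44 days: November 28, 2021 + 44 days = January 11, 2022.
From May 7, 2021 through July 19, 2021 inclusive is 74 days; tolling adds 74 days: January 11, 2022 + 74 days = March 26, 2022.
Tolling adds 33 days: March 26, 2022 + 33 days = April 28, 2022.
April 28, 2022 is a listed holiday. The next qualifying day is April 29, 2022.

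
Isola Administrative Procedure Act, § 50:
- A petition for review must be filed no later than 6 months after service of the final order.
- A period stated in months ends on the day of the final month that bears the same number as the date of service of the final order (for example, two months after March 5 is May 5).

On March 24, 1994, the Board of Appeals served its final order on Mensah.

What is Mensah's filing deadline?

September 24, 1994

6 months after March 24, 1994 is September 24, 1994.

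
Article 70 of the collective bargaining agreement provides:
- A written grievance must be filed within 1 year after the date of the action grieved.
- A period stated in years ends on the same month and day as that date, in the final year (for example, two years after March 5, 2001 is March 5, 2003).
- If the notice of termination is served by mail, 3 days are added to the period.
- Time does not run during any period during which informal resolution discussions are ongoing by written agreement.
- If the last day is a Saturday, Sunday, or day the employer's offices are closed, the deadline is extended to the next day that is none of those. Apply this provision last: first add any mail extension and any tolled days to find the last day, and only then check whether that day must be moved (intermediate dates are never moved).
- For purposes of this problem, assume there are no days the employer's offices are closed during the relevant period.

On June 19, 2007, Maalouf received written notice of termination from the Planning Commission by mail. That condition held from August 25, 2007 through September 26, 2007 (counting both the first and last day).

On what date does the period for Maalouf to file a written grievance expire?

July 25, 2008

1 year after June 19, 2007 is June 19, 2008.
Service was by mail, adding 3 days: June 19, 2008 + 3 days = June 22, 2008.
From August 25, 2007 through September 26, 2007 inclusive is 33 days; tolling adds 33 days: June 22, 2008 + 33 days = July 25, 2008.
July 25, 2008 is a Friday and not a day the employer's offices are closed, so no extension applies.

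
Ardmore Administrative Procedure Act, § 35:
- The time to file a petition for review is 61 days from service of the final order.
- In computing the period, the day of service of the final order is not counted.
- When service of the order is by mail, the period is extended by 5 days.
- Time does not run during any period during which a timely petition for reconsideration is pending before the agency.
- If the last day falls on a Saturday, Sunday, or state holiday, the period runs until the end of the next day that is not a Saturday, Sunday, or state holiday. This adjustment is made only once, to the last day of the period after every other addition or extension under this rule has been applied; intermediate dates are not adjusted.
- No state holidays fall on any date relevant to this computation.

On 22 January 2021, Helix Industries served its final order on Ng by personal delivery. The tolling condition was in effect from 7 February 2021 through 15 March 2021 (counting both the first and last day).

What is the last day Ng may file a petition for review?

April 30, 2021

61 days after 22 January 2021 is March 24, 2021.
Service was not by mail, so no mail extension applies.
From February 7, 2021 through March 15, 2021 inclusive is 37 days; tolling adds 37 days: March 24, 2021 + 37 days = April 30, 2021.
April 30, 2021 is a Friday and not a state holiday, so no extension applies.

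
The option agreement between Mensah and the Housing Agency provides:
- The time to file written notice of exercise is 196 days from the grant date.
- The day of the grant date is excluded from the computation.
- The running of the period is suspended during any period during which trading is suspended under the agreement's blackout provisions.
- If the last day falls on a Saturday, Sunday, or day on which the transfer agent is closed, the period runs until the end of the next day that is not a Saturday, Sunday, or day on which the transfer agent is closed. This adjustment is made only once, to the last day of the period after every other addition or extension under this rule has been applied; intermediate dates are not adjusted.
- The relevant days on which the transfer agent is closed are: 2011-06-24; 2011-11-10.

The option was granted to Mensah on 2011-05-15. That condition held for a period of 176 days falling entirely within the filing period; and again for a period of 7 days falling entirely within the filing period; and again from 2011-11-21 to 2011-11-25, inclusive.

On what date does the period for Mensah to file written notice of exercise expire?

June 4, 2012

196 days after 2011-05-15 is November 27, 2011.
Tolling adds 176 days: November 27, 2011 + 176 days = May 21, 2012.
Tolling adds 7 days: May 21, 2012 + 7 days = May 28, 2012.
From November 21, 2011 through November 25, 2011 inclusive is 5 days; tolling adds 5 days: May 28, 2012 + 5 days = June 2, 2012.
June 2, 2012 is Saturday; June 3, 2012 is Sunday. The next qualifying day is June 4, 2012.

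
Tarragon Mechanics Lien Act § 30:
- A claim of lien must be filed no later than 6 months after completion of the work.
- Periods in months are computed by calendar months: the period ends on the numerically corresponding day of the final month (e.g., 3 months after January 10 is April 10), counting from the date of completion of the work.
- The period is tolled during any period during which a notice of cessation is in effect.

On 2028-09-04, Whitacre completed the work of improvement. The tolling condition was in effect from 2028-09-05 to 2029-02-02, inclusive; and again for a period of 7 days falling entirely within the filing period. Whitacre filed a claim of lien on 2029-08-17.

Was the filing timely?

6 months after 2028-09-04 is March 4, 2029.
From September 5, 2028 through February 2, 2029 inclusive is 151 days; tolling adds 151 days: March 4, 2029 + 151 days = August 2, 2029.
Tolling adds 7 days: August 2, 2029 + 7 days = August 9, 2029.
The deadline is August 9, 2029; the filing on August 17, 2029 is after that date.

No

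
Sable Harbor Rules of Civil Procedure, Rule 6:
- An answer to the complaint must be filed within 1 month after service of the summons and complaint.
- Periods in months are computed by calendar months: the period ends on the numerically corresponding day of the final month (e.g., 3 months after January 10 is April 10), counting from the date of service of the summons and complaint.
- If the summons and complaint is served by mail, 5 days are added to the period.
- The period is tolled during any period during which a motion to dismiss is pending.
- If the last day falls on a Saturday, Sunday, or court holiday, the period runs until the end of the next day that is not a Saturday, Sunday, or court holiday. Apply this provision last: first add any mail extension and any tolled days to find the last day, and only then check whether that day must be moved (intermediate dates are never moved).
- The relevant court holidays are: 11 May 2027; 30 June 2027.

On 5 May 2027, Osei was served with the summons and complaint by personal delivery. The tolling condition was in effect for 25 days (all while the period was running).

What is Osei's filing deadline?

July 1, 2027

1 month after 5 May 2027 is June 5, 2027.
Service was not by mail, so no mail extension applies.
Tolling adds 25 days: June 5, 2027 + 25 days = June 30, 2027.
June 30, 2027 is a listed holiday. The next qualifying day is July 1, 2027.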